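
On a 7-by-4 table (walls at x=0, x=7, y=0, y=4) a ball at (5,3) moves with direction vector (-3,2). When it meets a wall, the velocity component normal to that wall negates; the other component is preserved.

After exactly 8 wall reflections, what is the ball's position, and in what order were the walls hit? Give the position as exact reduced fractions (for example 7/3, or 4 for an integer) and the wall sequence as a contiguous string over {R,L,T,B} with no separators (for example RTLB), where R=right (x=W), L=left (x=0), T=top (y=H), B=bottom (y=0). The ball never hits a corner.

Final position: (13/2,4)
Wall sequence: TLBRTLBT

1. t=1/2 → T at (7/2,4); v=(-3,-2)
2. t=7/6 → L at (0,5/3); v=(3,-2)
3. t=5/6 → B at (5/2,0); v=(3,2)
4. t=3/2 → R at (7,3); v=(-3,2)
5. t=1/2 → T at (11/2,4); v=(-3,-2)
6. t=11/6 → L at (0,1/3); v=(3,-2)
7. t=1/6 → B at (1/2,0); v=(3,2)
8. t=2 → T at (13/2,4); v=(3,-2)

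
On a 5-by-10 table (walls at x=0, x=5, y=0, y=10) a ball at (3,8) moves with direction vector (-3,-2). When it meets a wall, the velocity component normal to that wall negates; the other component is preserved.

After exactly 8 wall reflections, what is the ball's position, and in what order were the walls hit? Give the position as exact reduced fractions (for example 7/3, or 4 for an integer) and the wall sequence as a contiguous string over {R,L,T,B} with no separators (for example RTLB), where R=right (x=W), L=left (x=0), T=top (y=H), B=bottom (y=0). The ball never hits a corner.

Final position: (5,28/3)
Wall sequence: LRBLRLTR

1. t=1 → L at (0,6); v=(3,-2)
2. t=5/3 → R at (5,8/3); v=(-3,-2)
3. t=4/3 → B at (1,0); v=(-3,2)
4. t=1/3 → L at (0,2/3); v=(3,2)
5. t=5/3 → R at (5,4); v=(-3,2)
6. t=5/3 → L at (0,22/3); v=(3,2)
7. t=4/3 → T at (4,10); v=(3,-2)
8. t=1/3 → R at (5,28/3); v=(-3,-2)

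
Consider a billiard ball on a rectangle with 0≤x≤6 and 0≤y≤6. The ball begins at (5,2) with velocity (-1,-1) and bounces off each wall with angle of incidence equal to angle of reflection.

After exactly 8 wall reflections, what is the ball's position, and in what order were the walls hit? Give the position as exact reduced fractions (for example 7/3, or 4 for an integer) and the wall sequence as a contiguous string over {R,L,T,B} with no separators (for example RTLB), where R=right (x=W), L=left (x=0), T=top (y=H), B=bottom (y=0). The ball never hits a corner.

Final position: (6,3)
Wall sequence: BLTRBLTR

1. t=2 → B at (3,0); v=(-1,1)
2. t=3 → L at (0,3); v=(1,1)
3. t=3 → T at (3,6); v=(1,-1)
4. t=3 → R at (6,3); v=(-1,-1)
5. t=3 → B at (3,0); v=(-1,1)
6. t=3 → L at (0,3); v=(1,1)
7. t=3 → T at (3,6); v=(1,-1)
8. t=3 → R at (6,3); v=(-1,-1)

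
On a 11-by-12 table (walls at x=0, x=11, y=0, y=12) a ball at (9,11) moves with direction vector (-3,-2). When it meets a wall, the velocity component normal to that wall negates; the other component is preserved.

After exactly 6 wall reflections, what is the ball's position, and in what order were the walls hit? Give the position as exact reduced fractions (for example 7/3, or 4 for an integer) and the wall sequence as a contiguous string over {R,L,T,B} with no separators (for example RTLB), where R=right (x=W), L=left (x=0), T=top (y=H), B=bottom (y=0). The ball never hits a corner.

1. t=3 → L at (0,5); v=(3,-2)
2. t=5/2 → B at (15/2,0); v=(3,2)
3. t=7/6 → R at (11,7/3); v=(-3,2)
4. t=11/3 → L at (0,29/3); v=(3,2)
5. t=7/6 → T at (7/2,12); v=(3,-2)
6. t=5/2 → R at (11,7); v=(-3,-2)

Final position: (11,7)
Wall sequence: LBRLTR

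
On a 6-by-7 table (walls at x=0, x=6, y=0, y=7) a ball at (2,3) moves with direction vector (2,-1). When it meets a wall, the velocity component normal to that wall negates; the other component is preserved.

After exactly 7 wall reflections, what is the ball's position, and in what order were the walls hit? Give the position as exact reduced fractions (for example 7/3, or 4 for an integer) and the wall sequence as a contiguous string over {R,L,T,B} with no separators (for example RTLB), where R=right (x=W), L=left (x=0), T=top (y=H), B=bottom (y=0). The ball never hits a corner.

Final position: (6,3)
Wall sequence: RBLRTLR

1. t=2 → R at (6,1); v=(-2,-1)
2. t=1 → B at (4,0); v=(-2,1)
3. t=2 → L at (0,2); v=(2,1)
4. t=3 → R at (6,5); v=(-2,1)
5. t=2 → T at (2,7); v=(-2,-1)
6. t=1 → L at (0,6); v=(2,-1)
7. t=3 → R at (6,3); v=(-2,-1)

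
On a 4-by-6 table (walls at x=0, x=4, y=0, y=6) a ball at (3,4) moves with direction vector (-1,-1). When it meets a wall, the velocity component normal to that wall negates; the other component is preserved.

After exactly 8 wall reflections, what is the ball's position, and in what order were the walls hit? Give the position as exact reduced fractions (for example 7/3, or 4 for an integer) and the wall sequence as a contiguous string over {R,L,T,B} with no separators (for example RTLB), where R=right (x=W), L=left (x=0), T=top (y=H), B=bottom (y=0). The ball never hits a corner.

1. t=3 → L at (0,1); v=(1,-1)
2. t=1 → B at (1,0); v=(1,1)
3. t=3 → R at (4,3); v=(-1,1)
4. t=3 → T at (1,6); v=(-1,-1)
5. t=1 → L at (0,5); v=(1,-1)
6. t=4 → R at (4,1); v=(-1,-1)
7. t=1 → B at (3,0); v=(-1,1)
8. t=3 → L at (0,3); v=(1,1)

Final position: (0,3)
Wall sequence: LBRTLRBL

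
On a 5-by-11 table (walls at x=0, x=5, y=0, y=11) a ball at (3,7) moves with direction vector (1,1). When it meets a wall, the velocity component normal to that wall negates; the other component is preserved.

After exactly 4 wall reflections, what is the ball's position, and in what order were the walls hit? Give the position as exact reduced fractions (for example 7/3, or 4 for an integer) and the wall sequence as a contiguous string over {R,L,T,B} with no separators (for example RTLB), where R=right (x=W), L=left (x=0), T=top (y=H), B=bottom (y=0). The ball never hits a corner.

Final position: (5,3)
Wall sequence: RTLR

1. t=2 → R at (5,9); v=(-1,1)
2. t=2 → T at (3,11); v=(-1,-1)
3. t=3 → L at (0,8); v=(1,-1)
4. t=5 → R at (5,3); v=(-1,-1)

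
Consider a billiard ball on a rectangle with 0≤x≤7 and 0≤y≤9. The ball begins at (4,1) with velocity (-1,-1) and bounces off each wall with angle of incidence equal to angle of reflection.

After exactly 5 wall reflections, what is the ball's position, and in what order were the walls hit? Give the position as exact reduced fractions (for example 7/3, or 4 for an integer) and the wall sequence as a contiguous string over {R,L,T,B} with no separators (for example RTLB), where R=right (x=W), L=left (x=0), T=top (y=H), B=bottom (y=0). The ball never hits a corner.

Final position: (0,1)
Wall sequence: BLTRL

1. t=1 → B at (3,0); v=(-1,1)
2. t=3 → L at (0,3); v=(1,1)
3. t=6 → T at (6,9); v=(1,-1)
4. t=1 → R at (7,8); v=(-1,-1)
5. t=7 → L at (0,1); v=(1,-1)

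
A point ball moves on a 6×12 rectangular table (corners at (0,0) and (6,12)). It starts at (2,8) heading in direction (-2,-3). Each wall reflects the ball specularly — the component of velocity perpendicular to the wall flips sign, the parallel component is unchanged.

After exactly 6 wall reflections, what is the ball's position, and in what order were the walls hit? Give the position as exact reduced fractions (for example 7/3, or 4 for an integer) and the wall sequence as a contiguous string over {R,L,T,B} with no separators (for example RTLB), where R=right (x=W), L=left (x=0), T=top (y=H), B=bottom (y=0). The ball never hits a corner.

1. t=1 → L at (0,5); v=(2,-3)
2. t=5/3 → B at (10/3,0); v=(2,3)
3. t=4/3 → R at (6,4); v=(-2,3)
4. t=8/3 → T at (2/3,12); v=(-2,-3)
5. t=1/3 → L at (0,11); v=(2,-3)
6. t=3 → R at (6,2); v=(-2,-3)

Final position: (6,2)
Wall sequence: LBRTLR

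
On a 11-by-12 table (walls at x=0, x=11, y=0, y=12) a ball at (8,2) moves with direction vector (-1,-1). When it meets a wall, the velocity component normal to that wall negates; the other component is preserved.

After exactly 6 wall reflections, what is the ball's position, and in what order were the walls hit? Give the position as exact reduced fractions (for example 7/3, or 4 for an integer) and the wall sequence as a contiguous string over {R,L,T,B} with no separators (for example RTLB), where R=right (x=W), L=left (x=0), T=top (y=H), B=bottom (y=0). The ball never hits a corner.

Final position: (0,4)
Wall sequence: BLTRBL

1. t=2 → B at (6,0); v=(-1,1)
2. t=6 → L at (0,6); v=(1,1)
3. t=6 → T at (6,12); v=(1,-1)
4. t=5 → R at (11,7); v=(-1,-1)
5. t=7 → B at (4,0); v=(-1,1)
6. t=4 → L at (0,4); v=(1,1)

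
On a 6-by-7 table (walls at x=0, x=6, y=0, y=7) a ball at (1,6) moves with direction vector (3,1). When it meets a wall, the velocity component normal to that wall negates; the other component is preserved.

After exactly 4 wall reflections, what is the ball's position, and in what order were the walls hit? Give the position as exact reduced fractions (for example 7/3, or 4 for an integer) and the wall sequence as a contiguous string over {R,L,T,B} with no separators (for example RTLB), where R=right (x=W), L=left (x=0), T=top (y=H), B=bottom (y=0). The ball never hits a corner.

Final position: (6,7/3)
Wall sequence: TRLR

1. t=1 → T at (4,7); v=(3,-1)
2. t=2/3 → R at (6,19/3); v=(-3,-1)
3. t=2 → L at (0,13/3); v=(3,-1)
4. t=2 → R at (6,7/3); v=(-3,-1)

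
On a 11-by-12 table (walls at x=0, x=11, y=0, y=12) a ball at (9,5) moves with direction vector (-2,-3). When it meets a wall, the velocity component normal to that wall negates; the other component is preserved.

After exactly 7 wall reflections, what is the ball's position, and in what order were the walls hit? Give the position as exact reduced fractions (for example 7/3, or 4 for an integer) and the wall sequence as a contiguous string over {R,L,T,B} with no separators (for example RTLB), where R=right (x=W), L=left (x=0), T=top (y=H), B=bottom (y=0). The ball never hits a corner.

Final position: (0,13/2)
Wall sequence: BLTBRTL

1. t=5/3 → B at (17/3,0); v=(-2,3)
2. t=17/6 → L at (0,17/2); v=(2,3)
3. t=7/6 → T at (7/3,12); v=(2,-3)
4. t=4 → B at (31/3,0); v=(2,3)
5. t=1/3 → R at (11,1); v=(-2,3)
6. t=11/3 → T at (11/3,12); v=(-2,-3)
7. t=11/6 → L at (0,13/2); v=(2,-3)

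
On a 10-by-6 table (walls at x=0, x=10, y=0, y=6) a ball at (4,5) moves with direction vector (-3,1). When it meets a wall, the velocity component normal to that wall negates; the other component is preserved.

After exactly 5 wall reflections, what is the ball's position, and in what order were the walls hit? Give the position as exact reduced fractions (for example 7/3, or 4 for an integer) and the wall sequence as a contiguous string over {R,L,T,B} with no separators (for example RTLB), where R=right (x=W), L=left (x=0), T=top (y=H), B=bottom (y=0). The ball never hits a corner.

1. t=1 → T at (1,6); v=(-3,-1)
2. t=1/3 → L at (0,17/3); v=(3,-1)
3. t=10/3 → R at (10,7/3); v=(-3,-1)
4. t=7/3 → B at (3,0); v=(-3,1)
5. t=1 → L at (0,1); v=(3,1)

Final position: (0,1)
Wall sequence: TLRBL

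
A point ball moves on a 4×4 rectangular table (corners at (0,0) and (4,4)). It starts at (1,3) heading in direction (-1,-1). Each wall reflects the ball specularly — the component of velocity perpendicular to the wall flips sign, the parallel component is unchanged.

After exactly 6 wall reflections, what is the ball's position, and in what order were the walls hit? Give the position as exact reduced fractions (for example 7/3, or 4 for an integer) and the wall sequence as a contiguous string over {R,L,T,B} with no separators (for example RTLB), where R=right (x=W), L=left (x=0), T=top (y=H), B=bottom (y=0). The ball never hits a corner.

Final position: (2,0)
Wall sequence: LBRTLB

1. t=1 → L at (0,2); v=(1,-1)
2. t=2 → B at (2,0); v=(1,1)
3. t=2 → R at (4,2); v=(-1,1)
4. t=2 → T at (2,4); v=(-1,-1)
5. t=2 → L at (0,2); v=(1,-1)
6. t=2 → B at (2,0); v=(1,1)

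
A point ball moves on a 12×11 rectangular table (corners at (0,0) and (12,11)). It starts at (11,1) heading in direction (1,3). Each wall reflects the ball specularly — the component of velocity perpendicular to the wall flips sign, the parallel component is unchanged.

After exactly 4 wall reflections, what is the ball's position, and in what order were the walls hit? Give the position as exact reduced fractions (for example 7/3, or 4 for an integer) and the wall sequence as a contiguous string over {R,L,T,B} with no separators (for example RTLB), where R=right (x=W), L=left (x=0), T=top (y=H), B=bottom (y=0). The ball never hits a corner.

1. t=1 → R at (12,4); v=(-1,3)
2. t=7/3 → T at (29/3,11); v=(-1,-3)
3. t=11/3 → B at (6,0); v=(-1,3)
4. t=11/3 → T at (7/3,11); v=(-1,-3)

Final position: (7/3,11)
Wall sequence: RTBT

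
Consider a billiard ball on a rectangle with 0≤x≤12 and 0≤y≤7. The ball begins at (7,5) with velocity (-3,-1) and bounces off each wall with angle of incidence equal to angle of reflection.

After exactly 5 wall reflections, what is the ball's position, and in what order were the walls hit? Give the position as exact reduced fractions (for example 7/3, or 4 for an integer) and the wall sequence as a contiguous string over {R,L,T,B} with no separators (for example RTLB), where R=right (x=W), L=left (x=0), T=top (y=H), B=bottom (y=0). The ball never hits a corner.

1. t=7/3 → L at (0,8/3); v=(3,-1)
2. t=8/3 → B at (8,0); v=(3,1)
3. t=4/3 → R at (12,4/3); v=(-3,1)
4. t=4 → L at (0,16/3); v=(3,1)
5. t=5/3 → T at (5,7); v=(3,-1)

Final position: (5,7)
Wall sequence: LBRLT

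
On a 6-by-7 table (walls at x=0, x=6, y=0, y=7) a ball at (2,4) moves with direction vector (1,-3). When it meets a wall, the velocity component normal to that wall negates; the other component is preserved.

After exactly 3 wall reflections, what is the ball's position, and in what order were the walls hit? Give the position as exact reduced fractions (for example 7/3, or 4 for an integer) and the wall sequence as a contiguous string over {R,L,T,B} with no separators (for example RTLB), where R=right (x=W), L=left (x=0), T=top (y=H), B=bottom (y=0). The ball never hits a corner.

Final position: (6,6)
Wall sequence: BTR

1. t=4/3 → B at (10/3,0); v=(1,3)
2. t=7/3 → T at (17/3,7); v=(1,-3)
3. t=1/3 → R at (6,6); v=(-1,-3)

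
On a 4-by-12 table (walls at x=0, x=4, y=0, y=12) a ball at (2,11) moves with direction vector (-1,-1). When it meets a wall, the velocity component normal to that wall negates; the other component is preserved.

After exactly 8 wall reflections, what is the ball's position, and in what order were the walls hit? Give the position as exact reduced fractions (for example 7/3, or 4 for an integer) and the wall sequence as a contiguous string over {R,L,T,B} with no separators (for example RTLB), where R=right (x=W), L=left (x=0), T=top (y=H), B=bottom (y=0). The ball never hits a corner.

Final position: (3,12)
Wall sequence: LRLBRLRT

1. t=2 → L at (0,9); v=(1,-1)
2. t=4 → R at (4,5); v=(-1,-1)
3. t=4 → L at (0,1); v=(1,-1)
4. t=1 → B at (1,0); v=(1,1)
5. t=3 → R at (4,3); v=(-1,1)
6. t=4 → L at (0,7); v=(1,1)
7. t=4 → R at (4,11); v=(-1,1)
8. t=1 → T at (3,12); v=(-1,-1)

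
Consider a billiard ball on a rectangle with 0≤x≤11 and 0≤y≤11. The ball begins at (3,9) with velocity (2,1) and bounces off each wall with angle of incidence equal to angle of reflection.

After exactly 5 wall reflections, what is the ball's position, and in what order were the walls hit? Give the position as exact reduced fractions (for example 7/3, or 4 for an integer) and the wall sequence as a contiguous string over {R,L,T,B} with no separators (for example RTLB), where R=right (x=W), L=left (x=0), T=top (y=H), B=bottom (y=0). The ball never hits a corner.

1. t=2 → T at (7,11); v=(2,-1)
2. t=2 → R at (11,9); v=(-2,-1)
3. t=11/2 → L at (0,7/2); v=(2,-1)
4. t=7/2 → B at (7,0); v=(2,1)
5. t=2 → R at (11,2); v=(-2,1)

Final position: (11,2)
Wall sequence: TRLBR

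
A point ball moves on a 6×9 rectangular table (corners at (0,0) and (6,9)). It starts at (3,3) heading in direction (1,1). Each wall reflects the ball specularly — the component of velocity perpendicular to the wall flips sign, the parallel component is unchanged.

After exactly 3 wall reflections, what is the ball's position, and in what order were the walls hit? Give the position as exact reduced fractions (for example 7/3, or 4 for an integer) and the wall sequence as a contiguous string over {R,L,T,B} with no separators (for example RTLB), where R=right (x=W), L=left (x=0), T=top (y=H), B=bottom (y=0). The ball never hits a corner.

1. t=3 → R at (6,6); v=(-1,1)
2. t=3 → T at (3,9); v=(-1,-1)
3. t=3 → L at (0,6); v=(1,-1)

Final position: (0,6)
Wall sequence: RTL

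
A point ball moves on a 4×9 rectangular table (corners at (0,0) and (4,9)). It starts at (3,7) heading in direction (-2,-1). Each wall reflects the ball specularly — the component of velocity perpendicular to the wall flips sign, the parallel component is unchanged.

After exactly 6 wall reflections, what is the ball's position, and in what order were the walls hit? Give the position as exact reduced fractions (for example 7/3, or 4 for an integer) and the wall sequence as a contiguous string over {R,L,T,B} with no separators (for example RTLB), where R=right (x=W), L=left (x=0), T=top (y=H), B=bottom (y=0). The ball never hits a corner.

1. t=3/2 → L at (0,11/2); v=(2,-1)
2. t=2 → R at (4,7/2); v=(-2,-1)
3. t=2 → L at (0,3/2); v=(2,-1)
4. t=3/2 → B at (3,0); v=(2,1)
5. t=1/2 → R at (4,1/2); v=(-2,1)
6. t=2 → L at (0,5/2); v=(2,1)

Final position: (0,5/2)
Wall sequence: LRLBRL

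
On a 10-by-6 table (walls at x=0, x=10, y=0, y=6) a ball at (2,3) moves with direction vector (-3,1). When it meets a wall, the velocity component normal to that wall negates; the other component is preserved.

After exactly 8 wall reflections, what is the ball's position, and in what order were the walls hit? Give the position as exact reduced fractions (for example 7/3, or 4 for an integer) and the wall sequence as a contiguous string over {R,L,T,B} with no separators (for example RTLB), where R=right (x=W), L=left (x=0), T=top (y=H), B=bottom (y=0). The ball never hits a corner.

Final position: (3,6)
Wall sequence: LTRLBRLT

1. t=2/3 → L at (0,11/3); v=(3,1)
2. t=7/3 → T at (7,6); v=(3,-1)
3. t=1 → R at (10,5); v=(-3,-1)
4. t=10/3 → L at (0,5/3); v=(3,-1)
5. t=5/3 → B at (5,0); v=(3,1)
6. t=5/3 → R at (10,5/3); v=(-3,1)
7. t=10/3 → L at (0,5); v=(3,1)
8. t=1 → T at (3,6); v=(3,-1)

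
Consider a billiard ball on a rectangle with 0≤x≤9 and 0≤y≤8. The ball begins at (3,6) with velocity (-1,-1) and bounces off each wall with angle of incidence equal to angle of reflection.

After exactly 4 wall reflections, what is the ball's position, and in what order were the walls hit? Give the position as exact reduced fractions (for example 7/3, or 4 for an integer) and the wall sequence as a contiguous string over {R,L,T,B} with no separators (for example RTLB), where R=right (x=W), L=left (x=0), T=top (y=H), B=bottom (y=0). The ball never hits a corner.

Final position: (7,8)
Wall sequence: LBRT

1. t=3 → L at (0,3); v=(1,-1)
2. t=3 → B at (3,0); v=(1,1)
3. t=6 → R at (9,6); v=(-1,1)
4. t=2 → T at (7,8); v=(-1,-1)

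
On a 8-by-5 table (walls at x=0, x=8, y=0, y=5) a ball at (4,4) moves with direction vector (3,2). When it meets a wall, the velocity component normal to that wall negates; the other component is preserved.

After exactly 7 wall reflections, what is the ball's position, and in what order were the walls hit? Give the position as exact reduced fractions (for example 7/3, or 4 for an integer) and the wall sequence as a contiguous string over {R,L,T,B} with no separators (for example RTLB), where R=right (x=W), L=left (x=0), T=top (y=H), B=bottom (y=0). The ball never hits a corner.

Final position: (4,0)
Wall sequence: TRBLTRB

1. t=1/2 → T at (11/2,5); v=(3,-2)
2. t=5/6 → R at (8,10/3); v=(-3,-2)
3. t=5/3 → B at (3,0); v=(-3,2)
4. t=1 → L at (0,2); v=(3,2)
5. t=3/2 → T at (9/2,5); v=(3,-2)
6. t=7/6 → R at (8,8/3); v=(-3,-2)
7. t=4/3 → B at (4,0); v=(-3,2)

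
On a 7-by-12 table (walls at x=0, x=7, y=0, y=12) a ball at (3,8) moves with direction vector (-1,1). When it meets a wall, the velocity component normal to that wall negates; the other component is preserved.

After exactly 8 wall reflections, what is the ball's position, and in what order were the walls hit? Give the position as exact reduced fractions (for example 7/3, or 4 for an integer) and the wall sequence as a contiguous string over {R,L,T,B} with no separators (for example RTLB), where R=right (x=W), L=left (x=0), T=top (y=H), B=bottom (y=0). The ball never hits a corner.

Final position: (0,9)
Wall sequence: LTRBLRTL

1. t=3 → L at (0,11); v=(1,1)
2. t=1 → T at (1,12); v=(1,-1)
3. t=6 → R at (7,6); v=(-1,-1)
4. t=6 → B at (1,0); v=(-1,1)
5. t=1 → L at (0,1); v=(1,1)
6. t=7 → R at (7,8); v=(-1,1)
7. t=4 → T at (3,12); v=(-1,-1)
8. t=3 → L at (0,9); v=(1,-1)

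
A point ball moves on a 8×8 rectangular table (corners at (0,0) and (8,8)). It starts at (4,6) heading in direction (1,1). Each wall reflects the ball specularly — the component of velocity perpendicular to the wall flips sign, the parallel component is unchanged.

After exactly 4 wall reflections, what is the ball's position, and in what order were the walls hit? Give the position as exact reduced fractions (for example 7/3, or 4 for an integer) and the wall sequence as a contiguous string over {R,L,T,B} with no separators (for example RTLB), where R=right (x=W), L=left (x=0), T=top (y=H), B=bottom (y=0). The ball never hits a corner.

Final position: (0,2)
Wall sequence: TRBL

1. t=2 → T at (6,8); v=(1,-1)
2. t=2 → R at (8,6); v=(-1,-1)
3. t=6 → B at (2,0); v=(-1,1)
4. t=2 → L at (0,2); v=(1,1)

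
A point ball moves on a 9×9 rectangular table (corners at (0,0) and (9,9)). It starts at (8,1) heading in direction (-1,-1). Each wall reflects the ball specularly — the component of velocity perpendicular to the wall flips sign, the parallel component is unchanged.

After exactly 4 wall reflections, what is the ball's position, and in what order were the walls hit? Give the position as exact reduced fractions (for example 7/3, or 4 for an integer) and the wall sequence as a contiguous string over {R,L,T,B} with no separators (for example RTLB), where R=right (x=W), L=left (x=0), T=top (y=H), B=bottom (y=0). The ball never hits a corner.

1. t=1 → B at (7,0); v=(-1,1)
2. t=7 → L at (0,7); v=(1,1)
3. t=2 → T at (2,9); v=(1,-1)
4. t=7 → R at (9,2); v=(-1,-1)

Final position: (9,2)
Wall sequence: BLTR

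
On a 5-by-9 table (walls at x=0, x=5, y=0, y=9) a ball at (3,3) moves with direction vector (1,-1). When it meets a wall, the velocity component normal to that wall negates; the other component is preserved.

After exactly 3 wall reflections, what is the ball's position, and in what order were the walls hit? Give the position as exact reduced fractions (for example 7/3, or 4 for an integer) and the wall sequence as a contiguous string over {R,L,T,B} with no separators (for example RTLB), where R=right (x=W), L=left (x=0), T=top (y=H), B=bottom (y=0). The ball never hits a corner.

Final position: (0,4)
Wall sequence: RBL

1. t=2 → R at (5,1); v=(-1,-1)
2. t=1 → B at (4,0); v=(-1,1)
3. t=4 → L at (0,4); v=(1,1)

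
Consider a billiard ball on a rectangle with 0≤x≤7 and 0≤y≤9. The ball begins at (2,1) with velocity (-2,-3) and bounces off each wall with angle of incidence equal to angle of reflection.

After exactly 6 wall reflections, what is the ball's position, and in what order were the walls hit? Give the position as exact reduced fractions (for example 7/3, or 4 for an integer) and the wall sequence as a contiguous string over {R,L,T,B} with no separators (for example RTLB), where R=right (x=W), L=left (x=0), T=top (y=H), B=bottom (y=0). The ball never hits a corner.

Final position: (0,5)
Wall sequence: BLTRBL

1. t=1/3 → B at (4/3,0); v=(-2,3)
2. t=2/3 → L at (0,2); v=(2,3)
3. t=7/3 → T at (14/3,9); v=(2,-3)
4. t=7/6 → R at (7,11/2); v=(-2,-3)
5. t=11/6 → B at (10/3,0); v=(-2,3)
6. t=5/3 → L at (0,5); v=(2,3)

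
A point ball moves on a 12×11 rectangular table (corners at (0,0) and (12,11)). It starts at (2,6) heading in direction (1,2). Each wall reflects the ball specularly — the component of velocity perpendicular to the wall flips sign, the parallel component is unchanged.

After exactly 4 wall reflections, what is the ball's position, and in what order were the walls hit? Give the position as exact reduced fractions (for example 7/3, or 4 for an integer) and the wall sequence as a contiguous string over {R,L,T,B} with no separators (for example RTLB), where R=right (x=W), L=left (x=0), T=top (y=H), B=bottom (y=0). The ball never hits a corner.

1. t=5/2 → T at (9/2,11); v=(1,-2)
2. t=11/2 → B at (10,0); v=(1,2)
3. t=2 → R at (12,4); v=(-1,2)
4. t=7/2 → T at (17/2,11); v=(-1,-2)

Final position: (17/2,11)
Wall sequence: TBRT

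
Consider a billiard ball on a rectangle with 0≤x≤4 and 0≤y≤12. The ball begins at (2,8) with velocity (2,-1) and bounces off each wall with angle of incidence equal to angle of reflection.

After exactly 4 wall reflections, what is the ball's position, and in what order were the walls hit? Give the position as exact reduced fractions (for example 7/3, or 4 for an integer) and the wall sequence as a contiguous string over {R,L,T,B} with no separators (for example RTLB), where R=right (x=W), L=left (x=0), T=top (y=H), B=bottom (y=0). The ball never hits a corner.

Final position: (0,1)
Wall sequence: RLRL

1. t=1 → R at (4,7); v=(-2,-1)
2. t=2 → L at (0,5); v=(2,-1)
3. t=2 → R at (4,3); v=(-2,-1)
4. t=2 → L at (0,1); v=(2,-1)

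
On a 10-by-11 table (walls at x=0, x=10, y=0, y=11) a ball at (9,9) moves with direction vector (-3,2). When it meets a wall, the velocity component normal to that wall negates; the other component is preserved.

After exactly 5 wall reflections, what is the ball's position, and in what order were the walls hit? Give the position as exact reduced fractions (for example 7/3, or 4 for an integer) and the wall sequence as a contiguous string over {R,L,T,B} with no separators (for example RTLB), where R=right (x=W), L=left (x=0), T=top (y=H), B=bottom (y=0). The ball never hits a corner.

1. t=1 → T at (6,11); v=(-3,-2)
2. t=2 → L at (0,7); v=(3,-2)
3. t=10/3 → R at (10,1/3); v=(-3,-2)
4. t=1/6 → B at (19/2,0); v=(-3,2)
5. t=19/6 → L at (0,19/3); v=(3,2)

Final position: (0,19/3)
Wall sequence: TLRBL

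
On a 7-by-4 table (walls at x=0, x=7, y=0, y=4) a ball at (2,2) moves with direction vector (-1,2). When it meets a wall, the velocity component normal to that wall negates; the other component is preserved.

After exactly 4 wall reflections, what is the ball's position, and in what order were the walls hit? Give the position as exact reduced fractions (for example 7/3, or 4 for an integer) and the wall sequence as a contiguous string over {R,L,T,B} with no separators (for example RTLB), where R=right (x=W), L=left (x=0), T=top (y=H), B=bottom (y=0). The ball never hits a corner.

1. t=1 → T at (1,4); v=(-1,-2)
2. t=1 → L at (0,2); v=(1,-2)
3. t=1 → B at (1,0); v=(1,2)
4. t=2 → T at (3,4); v=(1,-2)

Final position: (3,4)
Wall sequence: TLBT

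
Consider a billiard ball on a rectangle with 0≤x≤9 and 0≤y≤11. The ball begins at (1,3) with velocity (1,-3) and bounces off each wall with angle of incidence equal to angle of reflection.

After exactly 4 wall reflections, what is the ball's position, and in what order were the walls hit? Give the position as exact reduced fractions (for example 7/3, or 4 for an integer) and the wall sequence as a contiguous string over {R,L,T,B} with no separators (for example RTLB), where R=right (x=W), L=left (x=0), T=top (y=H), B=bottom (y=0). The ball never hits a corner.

1. t=1 → B at (2,0); v=(1,3)
2. t=11/3 → T at (17/3,11); v=(1,-3)
3. t=10/3 → R at (9,1); v=(-1,-3)
4. t=1/3 → B at (26/3,0); v=(-1,3)

Final position: (26/3,0)
Wall sequence: BTRB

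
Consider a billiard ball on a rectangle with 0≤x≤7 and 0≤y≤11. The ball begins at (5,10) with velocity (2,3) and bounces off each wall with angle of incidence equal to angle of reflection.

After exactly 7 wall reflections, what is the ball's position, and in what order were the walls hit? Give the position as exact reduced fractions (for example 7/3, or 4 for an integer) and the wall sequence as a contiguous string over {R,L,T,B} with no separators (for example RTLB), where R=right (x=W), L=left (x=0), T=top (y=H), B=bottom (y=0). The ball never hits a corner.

Final position: (1/3,0)
Wall sequence: TRBLTRB

1. t=1/3 → T at (17/3,11); v=(2,-3)
2. t=2/3 → R at (7,9); v=(-2,-3)
3. t=3 → B at (1,0); v=(-2,3)
4. t=1/2 → L at (0,3/2); v=(2,3)
5. t=19/6 → T at (19/3,11); v=(2,-3)
6. t=1/3 → R at (7,10); v=(-2,-3)
7. t=10/3 → B at (1/3,0); v=(-2,3)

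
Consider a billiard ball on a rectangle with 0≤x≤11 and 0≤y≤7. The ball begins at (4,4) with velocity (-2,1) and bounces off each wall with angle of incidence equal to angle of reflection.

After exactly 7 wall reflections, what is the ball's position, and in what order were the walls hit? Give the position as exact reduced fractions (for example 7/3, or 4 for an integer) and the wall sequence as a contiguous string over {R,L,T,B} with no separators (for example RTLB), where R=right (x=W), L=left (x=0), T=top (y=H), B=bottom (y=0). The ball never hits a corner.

1. t=2 → L at (0,6); v=(2,1)
2. t=1 → T at (2,7); v=(2,-1)
3. t=9/2 → R at (11,5/2); v=(-2,-1)
4. t=5/2 → B at (6,0); v=(-2,1)
5. t=3 → L at (0,3); v=(2,1)
6. t=4 → T at (8,7); v=(2,-1)
7. t=3/2 → R at (11,11/2); v=(-2,-1)

Final position: (11,11/2)
Wall sequence: LTRBLTR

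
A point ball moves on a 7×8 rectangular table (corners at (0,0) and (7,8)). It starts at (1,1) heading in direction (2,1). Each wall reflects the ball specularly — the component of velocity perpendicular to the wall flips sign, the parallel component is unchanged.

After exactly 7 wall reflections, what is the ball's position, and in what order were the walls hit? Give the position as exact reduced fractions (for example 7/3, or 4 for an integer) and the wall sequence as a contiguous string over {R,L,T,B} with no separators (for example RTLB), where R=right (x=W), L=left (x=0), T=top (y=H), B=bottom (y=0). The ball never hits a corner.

Final position: (7,2)
Wall sequence: RLTRLBR

1. t=3 → R at (7,4); v=(-2,1)
2. t=7/2 → L at (0,15/2); v=(2,1)
3. t=1/2 → T at (1,8); v=(2,-1)
4. t=3 → R at (7,5); v=(-2,-1)
5. t=7/2 → L at (0,3/2); v=(2,-1)
6. t=3/2 → B at (3,0); v=(2,1)
7. t=2 → R at (7,2); v=(-2,1)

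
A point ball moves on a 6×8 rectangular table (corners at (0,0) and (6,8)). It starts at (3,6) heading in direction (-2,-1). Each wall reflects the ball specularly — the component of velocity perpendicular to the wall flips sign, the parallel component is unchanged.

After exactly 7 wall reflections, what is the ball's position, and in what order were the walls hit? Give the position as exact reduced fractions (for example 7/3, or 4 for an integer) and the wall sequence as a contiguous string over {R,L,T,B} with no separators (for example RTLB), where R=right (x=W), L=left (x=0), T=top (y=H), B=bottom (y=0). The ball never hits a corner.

Final position: (1,8)
Wall sequence: LRBLRLT

1. t=3/2 → L at (0,9/2); v=(2,-1)
2. t=3 → R at (6,3/2); v=(-2,-1)
3. t=3/2 → B at (3,0); v=(-2,1)
4. t=3/2 → L at (0,3/2); v=(2,1)
5. t=3 → R at (6,9/2); v=(-2,1)
6. t=3 → L at (0,15/2); v=(2,1)
7. t=1/2 → T at (1,8); v=(2,-1)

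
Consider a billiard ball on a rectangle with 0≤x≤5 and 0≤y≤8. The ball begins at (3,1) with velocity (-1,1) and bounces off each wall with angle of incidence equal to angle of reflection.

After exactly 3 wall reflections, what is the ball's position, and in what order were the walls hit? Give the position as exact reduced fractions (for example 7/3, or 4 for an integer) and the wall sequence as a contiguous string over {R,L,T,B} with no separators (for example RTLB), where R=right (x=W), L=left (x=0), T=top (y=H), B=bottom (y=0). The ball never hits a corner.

Final position: (5,7)
Wall sequence: LTR

1. t=3 → L at (0,4); v=(1,1)
2. t=4 → T at (4,8); v=(1,-1)
3. t=1 → R at (5,7); v=(-1,-1)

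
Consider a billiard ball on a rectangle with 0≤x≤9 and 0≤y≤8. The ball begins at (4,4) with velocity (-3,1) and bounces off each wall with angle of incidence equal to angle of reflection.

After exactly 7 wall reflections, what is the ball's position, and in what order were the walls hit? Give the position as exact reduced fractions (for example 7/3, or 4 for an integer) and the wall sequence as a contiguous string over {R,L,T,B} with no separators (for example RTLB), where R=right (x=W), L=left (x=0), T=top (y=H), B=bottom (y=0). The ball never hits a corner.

1. t=4/3 → L at (0,16/3); v=(3,1)
2. t=8/3 → T at (8,8); v=(3,-1)
3. t=1/3 → R at (9,23/3); v=(-3,-1)
4. t=3 → L at (0,14/3); v=(3,-1)
5. t=3 → R at (9,5/3); v=(-3,-1)
6. t=5/3 → B at (4,0); v=(-3,1)
7. t=4/3 → L at (0,4/3); v=(3,1)

Final position: (0,4/3)
Wall sequence: LTRLRBL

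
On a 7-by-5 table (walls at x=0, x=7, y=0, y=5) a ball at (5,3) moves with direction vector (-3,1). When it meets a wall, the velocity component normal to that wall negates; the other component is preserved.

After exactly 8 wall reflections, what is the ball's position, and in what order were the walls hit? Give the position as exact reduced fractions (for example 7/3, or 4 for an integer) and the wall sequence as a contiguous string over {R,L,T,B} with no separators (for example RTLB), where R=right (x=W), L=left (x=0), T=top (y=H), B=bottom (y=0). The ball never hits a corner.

1. t=5/3 → L at (0,14/3); v=(3,1)
2. t=1/3 → T at (1,5); v=(3,-1)
3. t=2 → R at (7,3); v=(-3,-1)
4. t=7/3 → L at (0,2/3); v=(3,-1)
5. t=2/3 → B at (2,0); v=(3,1)
6. t=5/3 → R at (7,5/3); v=(-3,1)
7. t=7/3 → L at (0,4); v=(3,1)
8. t=1 → T at (3,5); v=(3,-1)

Final position: (3,5)
Wall sequence: LTRLBRLT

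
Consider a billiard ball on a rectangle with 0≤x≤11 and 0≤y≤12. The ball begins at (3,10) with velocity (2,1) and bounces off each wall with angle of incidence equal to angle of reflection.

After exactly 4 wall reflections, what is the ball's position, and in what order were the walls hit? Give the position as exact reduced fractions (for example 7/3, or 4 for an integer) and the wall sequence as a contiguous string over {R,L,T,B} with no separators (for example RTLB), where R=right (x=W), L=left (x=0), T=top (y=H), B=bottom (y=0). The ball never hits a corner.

1. t=2 → T at (7,12); v=(2,-1)
2. t=2 → R at (11,10); v=(-2,-1)
3. t=11/2 → L at (0,9/2); v=(2,-1)
4. t=9/2 → B at (9,0); v=(2,1)

Final position: (9,0)
Wall sequence: TRLB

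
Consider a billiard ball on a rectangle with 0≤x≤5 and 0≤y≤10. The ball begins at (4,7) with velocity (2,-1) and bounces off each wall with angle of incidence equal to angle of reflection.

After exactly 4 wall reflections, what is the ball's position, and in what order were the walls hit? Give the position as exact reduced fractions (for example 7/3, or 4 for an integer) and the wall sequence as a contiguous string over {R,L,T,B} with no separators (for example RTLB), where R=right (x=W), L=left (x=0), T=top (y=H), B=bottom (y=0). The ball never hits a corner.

Final position: (2,0)
Wall sequence: RLRB

1. t=1/2 → R at (5,13/2); v=(-2,-1)
2. t=5/2 → L at (0,4); v=(2,-1)
3. t=5/2 → R at (5,3/2); v=(-2,-1)
4. t=3/2 → B at (2,0); v=(-2,1)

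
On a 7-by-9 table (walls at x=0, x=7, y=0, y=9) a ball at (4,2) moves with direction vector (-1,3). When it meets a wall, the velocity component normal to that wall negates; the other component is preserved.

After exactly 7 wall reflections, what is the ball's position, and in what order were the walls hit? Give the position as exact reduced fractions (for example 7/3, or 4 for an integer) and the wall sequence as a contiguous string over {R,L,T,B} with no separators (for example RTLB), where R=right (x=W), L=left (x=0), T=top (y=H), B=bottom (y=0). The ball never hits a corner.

Final position: (11/3,9)
Wall sequence: TLBTRBT

1. t=7/3 → T at (5/3,9); v=(-1,-3)
2. t=5/3 → L at (0,4); v=(1,-3)
3. t=4/3 → B at (4/3,0); v=(1,3)
4. t=3 → T at (13/3,9); v=(1,-3)
5. t=8/3 → R at (7,1); v=(-1,-3)
6. t=1/3 → B at (20/3,0); v=(-1,3)
7. t=3 → T at (11/3,9); v=(-1,-3)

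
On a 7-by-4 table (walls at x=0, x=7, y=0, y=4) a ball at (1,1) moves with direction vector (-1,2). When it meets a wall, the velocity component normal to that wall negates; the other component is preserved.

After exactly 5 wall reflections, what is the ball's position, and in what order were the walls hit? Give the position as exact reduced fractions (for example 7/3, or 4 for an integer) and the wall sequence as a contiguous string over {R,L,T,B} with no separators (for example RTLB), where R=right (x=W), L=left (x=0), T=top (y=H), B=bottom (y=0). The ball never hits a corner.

1. t=1 → L at (0,3); v=(1,2)
2. t=1/2 → T at (1/2,4); v=(1,-2)
3. t=2 → B at (5/2,0); v=(1,2)
4. t=2 → T at (9/2,4); v=(1,-2)
5. t=2 → B at (13/2,0); v=(1,2)

Final position: (13/2,0)
Wall sequence: LTBTB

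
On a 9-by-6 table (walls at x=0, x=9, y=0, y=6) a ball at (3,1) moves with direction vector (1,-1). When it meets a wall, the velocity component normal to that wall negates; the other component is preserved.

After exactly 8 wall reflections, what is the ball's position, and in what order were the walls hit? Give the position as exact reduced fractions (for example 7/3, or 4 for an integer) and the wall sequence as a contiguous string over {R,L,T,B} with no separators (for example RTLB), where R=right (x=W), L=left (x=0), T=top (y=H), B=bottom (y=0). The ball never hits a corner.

1. t=1 → B at (4,0); v=(1,1)
2. t=5 → R at (9,5); v=(-1,1)
3. t=1 → T at (8,6); v=(-1,-1)
4. t=6 → B at (2,0); v=(-1,1)
5. t=2 → L at (0,2); v=(1,1)
6. t=4 → T at (4,6); v=(1,-1)
7. t=5 → R at (9,1); v=(-1,-1)
8. t=1 → B at (8,0); v=(-1,1)

Final position: (8,0)
Wall sequence: BRTBLTRB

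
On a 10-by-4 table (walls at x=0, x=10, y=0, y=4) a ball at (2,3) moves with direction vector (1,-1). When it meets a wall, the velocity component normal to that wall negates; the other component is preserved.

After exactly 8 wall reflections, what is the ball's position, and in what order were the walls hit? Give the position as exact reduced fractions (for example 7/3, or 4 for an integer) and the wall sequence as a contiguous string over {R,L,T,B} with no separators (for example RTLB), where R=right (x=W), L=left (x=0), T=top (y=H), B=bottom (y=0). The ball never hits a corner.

Final position: (5,4)
Wall sequence: BTRBTLBT

1. t=3 → B at (5,0); v=(1,1)
2. t=4 → T at (9,4); v=(1,-1)
3. t=1 → R at (10,3); v=(-1,-1)
4. t=3 → B at (7,0); v=(-1,1)
5. t=4 → T at (3,4); v=(-1,-1)
6. t=3 → L at (0,1); v=(1,-1)
7. t=1 → B at (1,0); v=(1,1)
8. t=4 → T at (5,4); v=(1,-1)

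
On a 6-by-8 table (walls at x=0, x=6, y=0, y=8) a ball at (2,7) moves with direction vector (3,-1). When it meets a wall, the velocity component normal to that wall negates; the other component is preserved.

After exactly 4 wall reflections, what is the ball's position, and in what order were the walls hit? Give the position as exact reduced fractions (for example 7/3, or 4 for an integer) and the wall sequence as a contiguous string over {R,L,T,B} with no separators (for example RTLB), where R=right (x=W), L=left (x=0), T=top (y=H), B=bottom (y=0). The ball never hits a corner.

1. t=4/3 → R at (6,17/3); v=(-3,-1)
2. t=2 → L at (0,11/3); v=(3,-1)
3. t=2 → R at (6,5/3); v=(-3,-1)
4. t=5/3 → B at (1,0); v=(-3,1)

Final position: (1,0)
Wall sequence: RLRB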